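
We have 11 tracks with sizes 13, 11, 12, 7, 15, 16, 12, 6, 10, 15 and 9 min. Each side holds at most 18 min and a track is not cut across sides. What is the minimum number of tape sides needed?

Total = 16 + 15 + 15 + 13 + 12 + 12 + 11 + 10 + 9 + 7 + 6 = 126 min.
Lower bound: ⌈126/18⌉ = 7 tape sides.
Also, 8 tracks each exceed 9 min, and no two of those can share a side, so at least 8 tape sides are needed.
A packing using 9 tape sides:
  side 1: 16 = 16
  side 2: 15 = 15
  side 3: 15 = 15
  side 4: 13 = 13
  side 5: 12 + 6 = 18
  side 6: 12 = 12
  side 7: 11 + 7 = 18
  side 8: 10 = 10
  side 9: 9 = 9
No arrangement into 8 tape sides stays within capacity, so 9 is optimal.

9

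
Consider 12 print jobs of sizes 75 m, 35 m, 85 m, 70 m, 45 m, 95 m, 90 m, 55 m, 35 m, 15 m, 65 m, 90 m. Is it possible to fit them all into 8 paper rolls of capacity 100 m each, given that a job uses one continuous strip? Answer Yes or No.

Total = 755 m; ⌈755/100⌉ = 8.
The bound of 8 does not rule out 8, but exhaustive search shows no assignment into 8 paper rolls of capacity 100 m exists — the minimum is 9.

No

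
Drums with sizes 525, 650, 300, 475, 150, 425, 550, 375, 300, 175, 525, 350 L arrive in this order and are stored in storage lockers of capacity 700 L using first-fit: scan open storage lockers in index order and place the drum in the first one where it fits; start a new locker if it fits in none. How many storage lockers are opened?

  525 → locker 1 (new)  [load 525/700]
  650 → locker 2 (new)  [load 650/700]
  300 → locker 3 (new)  [load 300/700]
  475 → locker 4 (new)  [load 475/700]
  150 → locker 1  [load 675/700]
  425 → locker 5 (new)  [load 425/700]
  550 → locker 6 (new)  [load 550/700]
  375 → locker 3  [load 675/700]
  300 → locker 7 (new)  [load 300/700]
  175 → locker 4  [load 650/700]
  525 → locker 8 (new)  [load 525/700]
  350 → locker 7  [load 650/700]
8 storage lockers opened.

8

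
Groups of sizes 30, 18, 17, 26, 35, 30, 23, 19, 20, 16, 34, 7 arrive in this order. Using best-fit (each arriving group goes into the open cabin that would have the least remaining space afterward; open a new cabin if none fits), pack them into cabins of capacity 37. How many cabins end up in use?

  30 → cabin 1 (new)  [load 30/37]
  18 → cabin 2 (new)  [load 18/37]
  17 → cabin 2  [load 35/37]
  26 → cabin 3 (new)  [load 26/37]
  35 → cabin 4 (new)  [load 35/37]
  30 → cabin 5 (new)  [load 30/37]
  23 → cabin 6 (new)  [load 23/37]
  19 → cabin 7 (new)  [load 19/37]
  20 → cabin 8 (new)  [load 20/37]
  16 → cabin 8  [load 36/37]
  34 → cabin 9 (new)  [load 34/37]
  7 → cabin 1  [load 37/37]
9 cabins opened.

9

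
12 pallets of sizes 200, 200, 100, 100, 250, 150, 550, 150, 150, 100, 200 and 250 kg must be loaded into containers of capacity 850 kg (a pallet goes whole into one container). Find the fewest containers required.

Total = 550 + 250 + 250 + 200 + 200 + 200 + 150 + 150 + 150 + 100 + 100 + 100 = 2400 kg.
Lower bound: ⌈2400/850⌉ = 3 containers.
A packing using 3 containers:
  container 1: 550 + 250 = 800
  container 2: 250 + 200 + 200 + 200 = 850
  container 3: 150 + 150 + 150 + 100 + 100 + 100 = 750
This matches the lower bound, so 3 is optimal.

3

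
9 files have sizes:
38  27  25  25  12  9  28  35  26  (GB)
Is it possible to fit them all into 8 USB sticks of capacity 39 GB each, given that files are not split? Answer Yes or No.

Yes

A valid assignment using 7 USB sticks:
  USB stick 1: 38 = 38
  USB stick 2: 35 = 35
  USB stick 3: 28 + 9 = 37
  USB stick 4: 27 + 12 = 39
  USB stick 5: 26 = 26
  USB stick 6: 25 = 25
  USB stick 7: 25 = 25
That uses only 7 ≤ 8, so 8 USB sticks are enough.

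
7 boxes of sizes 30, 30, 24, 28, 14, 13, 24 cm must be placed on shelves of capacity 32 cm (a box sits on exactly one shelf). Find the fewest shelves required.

6

Total = 30 + 30 + 28 + 24 + 24 + 14 + 13 = 163 cm.
Lower bound: ⌈163/32⌉ = 6 shelves.
A packing using 6 shelves:
  shelf 1: 30 = 30
  shelf 2: 30 = 30
  shelf 3: 28 = 28
  shelf 4: 24 = 24
  shelf 5: 24 = 24
  shelf 6: 14 + 13 = 27
This matches the lower bound, so 6 is optimal.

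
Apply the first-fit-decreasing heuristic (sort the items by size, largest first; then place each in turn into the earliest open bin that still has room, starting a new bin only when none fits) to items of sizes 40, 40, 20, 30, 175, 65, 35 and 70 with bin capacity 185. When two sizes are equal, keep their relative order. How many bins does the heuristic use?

Sorted descending: 175, 70, 65, 40, 40, 35, 30, 20.
  175 → bin 1 (new)  [load 175/185]
  70 → bin 2 (new)  [load 70/185]
  65 → bin 2  [load 135/185]
  40 → bin 2  [load 175/185]
  40 → bin 3 (new)  [load 40/185]
  35 → bin 3  [load 75/185]
  30 → bin 3  [load 105/185]
  20 → bin 3  [load 125/185]
3 bins opened.

3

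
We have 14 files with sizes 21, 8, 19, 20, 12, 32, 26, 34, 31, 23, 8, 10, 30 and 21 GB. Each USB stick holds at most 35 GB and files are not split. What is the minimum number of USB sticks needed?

Total = 34 + 32 + 31 + 30 + 26 + 23 + 21 + 21 + 20 + 19 + 12 + 10 + 8 + 8 = 295 GB.
Lower bound: ⌈295/35⌉ = 9 USB sticks.
Also, 10 files each exceed 35/2 GB, and no two of those can share a USB stick, so at least 10 USB sticks are needed.
A packing using 10 USB sticks:
  USB stick 1: 34 = 34
  USB stick 2: 32 = 32
  USB stick 3: 31 = 31
  USB stick 4: 30 = 30
  USB stick 5: 26 + 8 = 34
  USB stick 6: 23 + 12 = 35
  USB stick 7: 21 + 10 = 31
  USB stick 8: 21 + 8 = 29
  USB stick 9: 20 = 20
  USB stick 10: 19 = 19
This matches the lower bound, so 10 is optimal.

10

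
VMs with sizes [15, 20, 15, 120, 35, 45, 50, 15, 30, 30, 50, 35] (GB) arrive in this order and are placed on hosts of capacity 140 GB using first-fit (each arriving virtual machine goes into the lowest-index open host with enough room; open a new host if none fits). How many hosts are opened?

  15 → host 1 (new)  [load 15/140]
  20 → host 1  [load 35/140]
  15 → host 1  [load 50/140]
  120 → host 2 (new)  [load 120/140]
  35 → host 1  [load 85/140]
  45 → host 1  [load 130/140]
  50 → host 3 (new)  [load 50/140]
  15 → host 2  [load 135/140]
  30 → host 3  [load 80/140]
  30 → host 3  [load 110/140]
  50 → host 4 (new)  [load 50/140]
  35 → host 4  [load 85/140]
4 hosts opened.

4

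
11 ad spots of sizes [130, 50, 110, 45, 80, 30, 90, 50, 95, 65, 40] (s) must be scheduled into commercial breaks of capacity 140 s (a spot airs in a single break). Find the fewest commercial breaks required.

Total = 130 + 110 + 95 + 90 + 80 + 65 + 50 + 50 + 45 + 40 + 30 = 785 s.
Lower bound: ⌈785/140⌉ = 6 commercial breaks.
A packing using 6 commercial breaks:
  break 1: 130 = 130
  break 2: 110 + 30 = 140
  break 3: 95 + 45 = 140
  break 4: 90 + 50 = 140
  break 5: 80 + 50 = 130
  break 6: 65 + 40 = 105
This matches the lower bound, so 6 is optimal.

6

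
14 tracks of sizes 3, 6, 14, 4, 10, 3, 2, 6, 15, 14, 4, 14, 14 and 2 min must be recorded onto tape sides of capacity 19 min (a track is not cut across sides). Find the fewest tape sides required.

7

Total = 15 + 14 + 14 + 14 + 14 + 10 + 6 + 6 + 4 + 4 + 3 + 3 + 2 + 2 = 111 min.
Lower bound: ⌈111/19⌉ = 6 tape sides.
A packing using 7 tape sides:
  side 1: 15 + 4 = 19
  side 2: 14 + 4 = 18
  side 3: 14 + 3 + 2 = 19
  side 4: 14 + 3 + 2 = 19
  side 5: 14 = 14
  side 6: 10 + 6 = 16
  side 7: 6 = 6
No arrangement into 6 tape sides stays within capacity, so 7 is optimal.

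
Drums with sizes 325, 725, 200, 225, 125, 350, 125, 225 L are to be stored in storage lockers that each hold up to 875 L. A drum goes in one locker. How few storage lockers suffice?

Total = 725 + 350 + 325 + 225 + 225 + 200 + 125 + 125 = 2300 L.
Lower bound: ⌈2300/875⌉ = 3 storage lockers.
A packing using 3 storage lockers:
  locker 1: 725 + 125 = 850
  locker 2: 350 + 325 + 200 = 875
  locker 3: 225 + 225 + 125 = 575
This matches the lower bound, so 3 is optimal.

3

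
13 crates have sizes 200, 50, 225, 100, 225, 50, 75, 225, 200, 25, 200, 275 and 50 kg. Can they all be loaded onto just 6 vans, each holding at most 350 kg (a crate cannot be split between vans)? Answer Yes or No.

Total = 1900 kg; ⌈1900/350⌉ = 6.
7 crates each exceed half the capacity and cannot share a van, forcing at least 7 vans.
At least 7 vans are required, but only 6 are allowed.

No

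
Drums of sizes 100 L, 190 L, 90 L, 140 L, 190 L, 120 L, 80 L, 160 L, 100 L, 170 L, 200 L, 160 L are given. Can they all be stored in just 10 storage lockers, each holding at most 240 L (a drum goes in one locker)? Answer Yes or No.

Yes

A valid assignment using 9 storage lockers:
  locker 1: 200 = 200
  locker 2: 190 = 190
  locker 3: 190 = 190
  locker 4: 170 = 170
  locker 5: 160 + 80 = 240
  locker 6: 160 = 160
  locker 7: 140 + 100 = 240
  locker 8: 120 + 100 = 220
  locker 9: 90 = 90
That uses only 9 ≤ 10, so 10 storage lockers are enough.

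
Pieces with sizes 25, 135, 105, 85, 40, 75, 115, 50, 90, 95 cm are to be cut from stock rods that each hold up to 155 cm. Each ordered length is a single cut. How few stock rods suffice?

7

Total = 135 + 115 + 105 + 95 + 90 + 85 + 75 + 50 + 40 + 25 = 815 cm.
Lower bound: ⌈815/155⌉ = 6 stock rods.
A packing using 7 stock rods:
  stock rod 1: 135 = 135
  stock rod 2: 115 + 40 = 155
  stock rod 3: 105 + 50 = 155
  stock rod 4: 95 + 25 = 120
  stock rod 5: 90 = 90
  stock rod 6: 85 = 85
  stock rod 7: 75 = 75
No arrangement into 6 stock rods stays within capacity, so 7 is optimal.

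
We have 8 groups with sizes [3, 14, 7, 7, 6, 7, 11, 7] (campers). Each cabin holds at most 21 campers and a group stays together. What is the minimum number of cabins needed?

Total = 14 + 11 + 7 + 7 + 7 + 7 + 6 + 3 = 62 campers.
Lower bound: ⌈62/21⌉ = 3 cabins.
A packing using 3 cabins:
  cabin 1: 14 + 7 = 21
  cabin 2: 11 + 7 + 3 = 21
  cabin 3: 7 + 7 + 6 = 20
This matches the lower bound, so 3 is optimal.

3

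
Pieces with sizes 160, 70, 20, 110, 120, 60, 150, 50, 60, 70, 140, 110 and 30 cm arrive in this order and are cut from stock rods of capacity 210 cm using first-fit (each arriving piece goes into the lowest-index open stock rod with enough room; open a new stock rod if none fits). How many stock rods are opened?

7

  160 → stock rod 1 (new)  [load 160/210]
  70 → stock rod 2 (new)  [load 70/210]
  20 → stock rod 1  [load 180/210]
  110 → stock rod 2  [load 180/210]
  120 → stock rod 3 (new)  [load 120/210]
  60 → stock rod 3  [load 180/210]
  150 → stock rod 4 (new)  [load 150/210]
  50 → stock rod 4  [load 200/210]
  60 → stock rod 5 (new)  [load 60/210]
  70 → stock rod 5  [load 130/210]
  140 → stock rod 6 (new)  [load 140/210]
  110 → stock rod 7 (new)  [load 110/210]
  30 → stock rod 1  [load 210/210]
7 stock rods opened.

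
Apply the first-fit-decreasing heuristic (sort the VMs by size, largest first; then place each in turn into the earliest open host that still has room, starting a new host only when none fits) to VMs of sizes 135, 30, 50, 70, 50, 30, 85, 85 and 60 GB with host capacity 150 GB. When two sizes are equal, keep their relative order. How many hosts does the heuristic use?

5

Sorted descending: 135, 85, 85, 70, 60, 50, 50, 30, 30.
  135 → host 1 (new)  [load 135/150]
  85 → host 2 (new)  [load 85/150]
  85 → host 3 (new)  [load 85/150]
  70 → host 4 (new)  [load 70/150]
  60 → host 2  [load 145/150]
  50 → host 3  [load 135/150]
  50 → host 4  [load 120/150]
  30 → host 4  [load 150/150]
  30 → host 5 (new)  [load 30/150]
5 hosts opened.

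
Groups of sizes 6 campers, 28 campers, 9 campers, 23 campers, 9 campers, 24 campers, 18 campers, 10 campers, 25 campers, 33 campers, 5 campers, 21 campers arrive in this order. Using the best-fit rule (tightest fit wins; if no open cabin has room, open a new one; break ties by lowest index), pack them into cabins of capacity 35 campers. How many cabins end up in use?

  6 → cabin 1 (new)  [load 6/35]
  28 → cabin 1  [load 34/35]
  9 → cabin 2 (new)  [load 9/35]
  23 → cabin 2  [load 32/35]
  9 → cabin 3 (new)  [load 9/35]
  24 → cabin 3  [load 33/35]
  18 → cabin 4 (new)  [load 18/35]
  10 → cabin 4  [load 28/35]
  25 → cabin 5 (new)  [load 25/35]
  33 → cabin 6 (new)  [load 33/35]
  5 → cabin 4  [load 33/35]
  21 → cabin 7 (new)  [load 21/35]
7 cabins opened.

7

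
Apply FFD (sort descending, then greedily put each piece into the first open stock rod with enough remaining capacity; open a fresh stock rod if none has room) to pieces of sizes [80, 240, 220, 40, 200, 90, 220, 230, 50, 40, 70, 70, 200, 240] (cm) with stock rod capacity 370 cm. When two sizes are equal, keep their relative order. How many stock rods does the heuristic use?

Sorted descending: 240, 240, 230, 220, 220, 200, 200, 90, 80, 70, 70, 50, 40, 40.
  240 → stock rod 1 (new)  [load 240/370]
  240 → stock rod 2 (new)  [load 240/370]
  230 → stock rod 3 (new)  [load 230/370]
  220 → stock rod 4 (new)  [load 220/370]
  220 → stock rod 5 (new)  [load 220/370]
  200 → stock rod 6 (new)  [load 200/370]
  200 → stock rod 7 (new)  [load 200/370]
  90 → stock rod 1  [load 330/370]
  80 → stock rod 2  [load 320/370]
  70 → stock rod 3  [load 300/370]
  70 → stock rod 3  [load 370/370]
  50 → stock rod 2  [load 370/370]
  40 → stock rod 1  [load 370/370]
  40 → stock rod 4  [load 260/370]
7 stock rods opened.

7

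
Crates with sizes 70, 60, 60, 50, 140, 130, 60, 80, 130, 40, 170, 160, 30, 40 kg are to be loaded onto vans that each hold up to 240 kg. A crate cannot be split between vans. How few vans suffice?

6

Total = 170 + 160 + 140 + 130 + 130 + 80 + 70 + 60 + 60 + 60 + 50 + 40 + 40 + 30 = 1220 kg.
Lower bound: ⌈1220/240⌉ = 6 vans.
A packing using 6 vans:
  van 1: 170 + 70 = 240
  van 2: 160 + 80 = 240
  van 3: 140 + 60 + 40 = 240
  van 4: 130 + 60 + 50 = 240
  van 5: 130 + 60 + 40 = 230
  van 6: 30 = 30
This matches the lower bound, so 6 is optimal.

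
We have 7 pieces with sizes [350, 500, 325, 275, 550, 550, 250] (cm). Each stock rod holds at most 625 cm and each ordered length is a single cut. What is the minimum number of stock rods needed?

Total = 550 + 550 + 500 + 350 + 325 + 275 + 250 = 2800 cm.
Lower bound: ⌈2800/625⌉ = 5 stock rods.
A packing using 5 stock rods:
  stock rod 1: 550 = 550
  stock rod 2: 550 = 550
  stock rod 3: 500 = 500
  stock rod 4: 350 + 275 = 625
  stock rod 5: 325 + 250 = 575
This matches the lower bound, so 5 is optimal.

5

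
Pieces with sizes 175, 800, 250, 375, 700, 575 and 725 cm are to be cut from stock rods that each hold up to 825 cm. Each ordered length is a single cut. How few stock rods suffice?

Total = 800 + 725 + 700 + 575 + 375 + 250 + 175 = 3600 cm.
Lower bound: ⌈3600/825⌉ = 5 stock rods.
A packing using 5 stock rods:
  stock rod 1: 800 = 800
  stock rod 2: 725 = 725
  stock rod 3: 700 = 700
  stock rod 4: 575 + 250 = 825
  stock rod 5: 375 + 175 = 550
This matches the lower bound, so 5 is optimal.

5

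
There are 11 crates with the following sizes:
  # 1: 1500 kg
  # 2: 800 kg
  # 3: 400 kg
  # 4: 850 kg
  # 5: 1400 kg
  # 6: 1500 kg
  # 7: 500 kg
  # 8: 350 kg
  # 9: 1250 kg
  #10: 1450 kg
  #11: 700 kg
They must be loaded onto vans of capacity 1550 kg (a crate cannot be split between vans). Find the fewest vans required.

Total = 1500 + 1500 + 1450 + 1400 + 1250 + 850 + 800 + 700 + 500 + 400 + 350 = 10700 kg.
Lower bound: ⌈10700/1550⌉ = 7 vans.
A packing using 8 vans:
  van 1: 1500 = 1500
  van 2: 1500 = 1500
  van 3: 1450 = 1450
  van 4: 1400 = 1400
  van 5: 1250 = 1250
  van 6: 850 + 700 = 1550
  van 7: 800 + 500 = 1300
  van 8: 400 + 350 = 750
No arrangement into 7 vans stays within capacity, so 8 is optimal.

8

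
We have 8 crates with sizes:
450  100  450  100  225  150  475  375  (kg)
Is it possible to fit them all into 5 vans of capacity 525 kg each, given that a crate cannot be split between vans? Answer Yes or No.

A valid assignment using 5 vans:
  van 1: 475 = 475
  van 2: 450 = 450
  van 3: 450 = 450
  van 4: 375 + 150 = 525
  van 5: 225 + 100 + 100 = 425
Every load is within 525 kg, so 5 vans suffice.

Yes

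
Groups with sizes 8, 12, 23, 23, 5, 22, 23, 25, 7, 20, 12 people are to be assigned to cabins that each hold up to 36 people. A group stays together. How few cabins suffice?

6

Total = 25 + 23 + 23 + 23 + 22 + 20 + 12 + 12 + 8 + 7 + 5 = 180 people.
Lower bound: ⌈180/36⌉ = 5 cabins.
Also, 6 groups each exceed 18 people, and no two of those can share a cabin, so at least 6 cabins are needed.
A packing using 6 cabins:
  cabin 1: 25 + 8 = 33
  cabin 2: 23 + 12 = 35
  cabin 3: 23 + 12 = 35
  cabin 4: 23 + 7 + 5 = 35
  cabin 5: 22 = 22
  cabin 6: 20 = 20
This matches the lower bound, so 6 is optimal.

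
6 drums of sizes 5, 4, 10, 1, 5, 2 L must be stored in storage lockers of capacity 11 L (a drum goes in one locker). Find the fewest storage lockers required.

3

Total = 10 + 5 + 5 + 4 + 2 + 1 = 27 L.
Lower bound: ⌈27/11⌉ = 3 storage lockers.
A packing using 3 storage lockers:
  locker 1: 10 + 1 = 11
  locker 2: 5 + 5 = 10
  locker 3: 4 + 2 = 6
This matches the lower bound, so 3 is optimal.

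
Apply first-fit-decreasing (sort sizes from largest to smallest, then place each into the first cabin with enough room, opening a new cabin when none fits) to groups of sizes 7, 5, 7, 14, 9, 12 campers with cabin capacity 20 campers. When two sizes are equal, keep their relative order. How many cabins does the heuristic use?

3

Sorted descending: 14, 12, 9, 7, 7, 5.
  14 → cabin 1 (new)  [load 14/20]
  12 → cabin 2 (new)  [load 12/20]
  9 → cabin 3 (new)  [load 9/20]
  7 → cabin 2  [load 19/20]
  7 → cabin 3  [load 16/20]
  5 → cabin 1  [load 19/20]
3 cabins opened.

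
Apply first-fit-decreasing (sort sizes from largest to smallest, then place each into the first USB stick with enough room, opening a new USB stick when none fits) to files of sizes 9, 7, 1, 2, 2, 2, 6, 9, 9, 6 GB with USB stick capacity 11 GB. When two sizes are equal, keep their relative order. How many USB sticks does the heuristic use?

Sorted descending: 9, 9, 9, 7, 6, 6, 2, 2, 2, 1.
  9 → USB stick 1 (new)  [load 9/11]
  9 → USB stick 2 (new)  [load 9/11]
  9 → USB stick 3 (new)  [load 9/11]
  7 → USB stick 4 (new)  [load 7/11]
  6 → USB stick 5 (new)  [load 6/11]
  6 → USB stick 6 (new)  [load 6/11]
  2 → USB stick 1  [load 11/11]
  2 → USB stick 2  [load 11/11]
  2 → USB stick 3  [load 11/11]
  1 → USB stick 4  [load 8/11]
6 USB sticks opened.

6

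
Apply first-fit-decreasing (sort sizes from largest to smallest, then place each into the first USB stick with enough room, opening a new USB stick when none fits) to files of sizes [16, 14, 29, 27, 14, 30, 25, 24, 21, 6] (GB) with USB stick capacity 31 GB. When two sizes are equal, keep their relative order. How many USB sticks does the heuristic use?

8

Sorted descending: 30, 29, 27, 25, 24, 21, 16, 14, 14, 6.
  30 → USB stick 1 (new)  [load 30/31]
  29 → USB stick 2 (new)  [load 29/31]
  27 → USB stick 3 (new)  [load 27/31]
  25 → USB stick 4 (new)  [load 25/31]
  24 → USB stick 5 (new)  [load 24/31]
  21 → USB stick 6 (new)  [load 21/31]
  16 → USB stick 7 (new)  [load 16/31]
  14 → USB stick 7  [load 30/31]
  14 → USB stick 8 (new)  [load 14/31]
  6 → USB stick 4  [load 31/31]
8 USB sticks opened.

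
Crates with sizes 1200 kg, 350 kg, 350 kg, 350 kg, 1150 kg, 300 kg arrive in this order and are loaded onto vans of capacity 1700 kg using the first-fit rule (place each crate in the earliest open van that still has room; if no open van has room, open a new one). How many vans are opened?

  1200 → van 1 (new)  [load 1200/1700]
  350 → van 1  [load 1550/1700]
  350 → van 2 (new)  [load 350/1700]
  350 → van 2  [load 700/1700]
  1150 → van 3 (new)  [load 1150/1700]
  300 → van 2  [load 1000/1700]
3 vans opened.

3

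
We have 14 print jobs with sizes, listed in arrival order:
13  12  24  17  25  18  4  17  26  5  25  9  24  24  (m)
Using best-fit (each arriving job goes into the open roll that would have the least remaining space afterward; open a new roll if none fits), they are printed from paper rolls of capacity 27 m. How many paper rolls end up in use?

  13 → roll 1 (new)  [load 13/27]
  12 → roll 1  [load 25/27]
  24 → roll 2 (new)  [load 24/27]
  17 → roll 3 (new)  [load 17/27]
  25 → roll 4 (new)  [load 25/27]
  18 → roll 5 (new)  [load 18/27]
  4 → roll 5  [load 22/27]
  17 → roll 6 (new)  [load 17/27]
  26 → roll 7 (new)  [load 26/27]
  5 → roll 5  [load 27/27]
  25 → roll 8 (new)  [load 25/27]
  9 → roll 3  [load 26/27]
  24 → roll 9 (new)  [load 24/27]
  24 → roll 10 (new)  [load 24/27]
10 paper rolls opened.

10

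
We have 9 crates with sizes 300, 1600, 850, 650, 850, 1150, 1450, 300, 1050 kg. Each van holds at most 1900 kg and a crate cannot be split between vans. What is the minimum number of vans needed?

Total = 1600 + 1450 + 1150 + 1050 + 850 + 850 + 650 + 300 + 300 = 8200 kg.
Lower bound: ⌈8200/1900⌉ = 5 vans.
A packing using 5 vans:
  van 1: 1600 + 300 = 1900
  van 2: 1450 + 300 = 1750
  van 3: 1150 + 650 = 1800
  van 4: 1050 + 850 = 1900
  van 5: 850 = 850
This matches the lower bound, so 5 is optimal.

5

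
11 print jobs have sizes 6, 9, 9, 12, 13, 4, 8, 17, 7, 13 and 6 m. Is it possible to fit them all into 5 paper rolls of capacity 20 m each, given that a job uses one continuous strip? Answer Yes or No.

No

Total = 104 m; ⌈104/20⌉ = 6.
At least 6 paper rolls are required, but only 5 are allowed.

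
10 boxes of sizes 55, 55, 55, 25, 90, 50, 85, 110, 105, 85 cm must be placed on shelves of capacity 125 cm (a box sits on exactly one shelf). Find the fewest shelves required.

7

Total = 110 + 105 + 90 + 85 + 85 + 55 + 55 + 55 + 50 + 25 = 715 cm.
Lower bound: ⌈715/125⌉ = 6 shelves.
A packing using 7 shelves:
  shelf 1: 110 = 110
  shelf 2: 105 = 105
  shelf 3: 90 + 25 = 115
  shelf 4: 85 = 85
  shelf 5: 85 = 85
  shelf 6: 55 + 55 = 110
  shelf 7: 55 + 50 = 105
No arrangement into 6 shelves stays within capacity, so 7 is optimal.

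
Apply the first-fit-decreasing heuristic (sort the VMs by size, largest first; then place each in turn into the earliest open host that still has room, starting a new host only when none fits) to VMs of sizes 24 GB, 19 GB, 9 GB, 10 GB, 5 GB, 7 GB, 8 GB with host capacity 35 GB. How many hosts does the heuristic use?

3

Sorted descending: 24, 19, 10, 9, 8, 7, 5.
  24 → host 1 (new)  [load 24/35]
  19 → host 2 (new)  [load 19/35]
  10 → host 1  [load 34/35]
  9 → host 2  [load 28/35]
  8 → host 3 (new)  [load 8/35]
  7 → host 2  [load 35/35]
  5 → host 3  [load 13/35]
3 hosts opened.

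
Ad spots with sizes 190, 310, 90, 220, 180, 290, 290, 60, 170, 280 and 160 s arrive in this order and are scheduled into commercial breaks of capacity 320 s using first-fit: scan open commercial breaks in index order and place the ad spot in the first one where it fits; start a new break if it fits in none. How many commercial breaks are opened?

9

  190 → break 1 (new)  [load 190/320]
  310 → break 2 (new)  [load 310/320]
  90 → break 1  [load 280/320]
  220 → break 3 (new)  [load 220/320]
  180 → break 4 (new)  [load 180/320]
  290 → break 5 (new)  [load 290/320]
  290 → break 6 (new)  [load 290/320]
  60 → break 3  [load 280/320]
  170 → break 7 (new)  [load 170/320]
  280 → break 8 (new)  [load 280/320]
  160 → break 9 (new)  [load 160/320]
9 commercial breaks opened.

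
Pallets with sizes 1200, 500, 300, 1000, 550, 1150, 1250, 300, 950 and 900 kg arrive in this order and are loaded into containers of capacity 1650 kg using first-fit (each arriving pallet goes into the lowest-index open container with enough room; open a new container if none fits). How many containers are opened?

  1200 → container 1 (new)  [load 1200/1650]
  500 → container 2 (new)  [load 500/1650]
  300 → container 1  [load 1500/1650]
  1000 → container 2  [load 1500/1650]
  550 → container 3 (new)  [load 550/1650]
  1150 → container 4 (new)  [load 1150/1650]
  1250 → container 5 (new)  [load 1250/1650]
  300 → container 3  [load 850/1650]
  950 → container 6 (new)  [load 950/1650]
  900 → container 7 (new)  [load 900/1650]
7 containers opened.

7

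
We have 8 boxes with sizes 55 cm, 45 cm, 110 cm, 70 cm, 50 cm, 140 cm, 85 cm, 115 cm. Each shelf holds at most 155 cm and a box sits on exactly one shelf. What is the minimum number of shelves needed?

5

Total = 140 + 115 + 110 + 85 + 70 + 55 + 50 + 45 = 670 cm.
Lower bound: ⌈670/155⌉ = 5 shelves.
A packing using 5 shelves:
  shelf 1: 140 = 140
  shelf 2: 115 = 115
  shelf 3: 110 + 45 = 155
  shelf 4: 85 + 70 = 155
  shelf 5: 55 + 50 = 105
This matches the lower bound, so 5 is optimal.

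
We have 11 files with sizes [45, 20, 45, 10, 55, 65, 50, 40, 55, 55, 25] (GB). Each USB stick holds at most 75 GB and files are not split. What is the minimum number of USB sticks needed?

Total = 65 + 55 + 55 + 55 + 50 + 45 + 45 + 40 + 25 + 20 + 10 = 465 GB.
Lower bound: ⌈465/75⌉ = 7 USB sticks.
Also, 8 files each exceed 75/2 GB, and no two of those can share a USB stick, so at least 8 USB sticks are needed.
A packing using 8 USB sticks:
  USB stick 1: 65 + 10 = 75
  USB stick 2: 55 + 20 = 75
  USB stick 3: 55 = 55
  USB stick 4: 55 = 55
  USB stick 5: 50 + 25 = 75
  USB stick 6: 45 = 45
  USB stick 7: 45 = 45
  USB stick 8: 40 = 40
This matches the lower bound, so 8 is optimal.

8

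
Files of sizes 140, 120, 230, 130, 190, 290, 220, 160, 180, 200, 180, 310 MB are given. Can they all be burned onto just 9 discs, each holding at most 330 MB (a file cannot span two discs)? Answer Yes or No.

A valid assignment using 9 discs:
  disc 1: 310 = 310
  disc 2: 290 = 290
  disc 3: 230 = 230
  disc 4: 220 = 220
  disc 5: 200 + 130 = 330
  disc 6: 190 + 140 = 330
  disc 7: 180 + 120 = 300
  disc 8: 180 = 180
  disc 9: 160 = 160
Every load is within 330 MB, so 9 discs suffice.

Yes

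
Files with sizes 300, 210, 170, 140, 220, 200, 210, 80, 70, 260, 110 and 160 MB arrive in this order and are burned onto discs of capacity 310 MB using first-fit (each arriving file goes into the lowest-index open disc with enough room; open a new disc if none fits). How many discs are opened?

  300 → disc 1 (new)  [load 300/310]
  210 → disc 2 (new)  [load 210/310]
  170 → disc 3 (new)  [load 170/310]
  140 → disc 3  [load 310/310]
  220 → disc 4 (new)  [load 220/310]
  200 → disc 5 (new)  [load 200/310]
  210 → disc 6 (new)  [load 210/310]
  80 → disc 2  [load 290/310]
  70 → disc 4  [load 290/310]
  260 → disc 7 (new)  [load 260/310]
  110 → disc 5  [load 310/310]
  160 → disc 8 (new)  [load 160/310]
8 discs opened.

8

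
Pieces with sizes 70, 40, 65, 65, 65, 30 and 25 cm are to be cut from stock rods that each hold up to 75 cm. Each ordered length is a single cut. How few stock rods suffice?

6

Total = 70 + 65 + 65 + 65 + 40 + 30 + 25 = 360 cm.
Lower bound: ⌈360/75⌉ = 5 stock rods.
A packing using 6 stock rods:
  stock rod 1: 70 = 70
  stock rod 2: 65 = 65
  stock rod 3: 65 = 65
  stock rod 4: 65 = 65
  stock rod 5: 40 + 30 = 70
  stock rod 6: 25 = 25
No arrangement into 5 stock rods stays within capacity, so 6 is optimal.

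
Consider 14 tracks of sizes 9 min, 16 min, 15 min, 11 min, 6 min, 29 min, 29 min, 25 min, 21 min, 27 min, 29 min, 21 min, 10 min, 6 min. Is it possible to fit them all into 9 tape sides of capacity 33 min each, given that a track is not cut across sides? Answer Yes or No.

A valid assignment using 9 tape sides:
  side 1: 29 = 29
  side 2: 29 = 29
  side 3: 29 = 29
  side 4: 27 + 6 = 33
  side 5: 25 + 6 = 31
  side 6: 21 + 11 = 32
  side 7: 21 + 10 = 31
  side 8: 16 + 15 = 31
  side 9: 9 = 9
Every load is within 33 min, so 9 tape sides suffice.

Yes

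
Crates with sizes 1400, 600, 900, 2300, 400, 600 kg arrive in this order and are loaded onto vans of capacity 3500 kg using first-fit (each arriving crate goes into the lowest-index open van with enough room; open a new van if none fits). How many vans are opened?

  1400 → van 1 (new)  [load 1400/3500]
  600 → van 1  [load 2000/3500]
  900 → van 1  [load 2900/3500]
  2300 → van 2 (new)  [load 2300/3500]
  400 → van 1  [load 3300/3500]
  600 → van 2  [load 2900/3500]
2 vans opened.

2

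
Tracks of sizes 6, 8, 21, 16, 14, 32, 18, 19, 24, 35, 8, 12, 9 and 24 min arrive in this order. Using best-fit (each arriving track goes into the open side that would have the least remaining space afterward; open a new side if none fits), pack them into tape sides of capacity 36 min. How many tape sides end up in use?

  6 → side 1 (new)  [load 6/36]
  8 → side 1  [load 14/36]
  21 → side 1  [load 35/36]
  16 → side 2 (new)  [load 16/36]
  14 → side 2  [load 30/36]
  32 → side 3 (new)  [load 32/36]
  18 → side 4 (new)  [load 18/36]
  19 → side 5 (new)  [load 19/36]
  24 → side 6 (new)  [load 24/36]
  35 → side 7 (new)  [load 35/36]
  8 → side 6  [load 32/36]
  12 → side 5  [load 31/36]
  9 → side 4  [load 27/36]
  24 → side 8 (new)  [load 24/36]
8 tape sides opened.

8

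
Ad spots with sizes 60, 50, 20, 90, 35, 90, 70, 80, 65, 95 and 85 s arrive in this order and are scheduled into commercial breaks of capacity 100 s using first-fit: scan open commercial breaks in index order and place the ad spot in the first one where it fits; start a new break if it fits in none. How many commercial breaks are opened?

9

  60 → break 1 (new)  [load 60/100]
  50 → break 2 (new)  [load 50/100]
  20 → break 1  [load 80/100]
  90 → break 3 (new)  [load 90/100]
  35 → break 2  [load 85/100]
  90 → break 4 (new)  [load 90/100]
  70 → break 5 (new)  [load 70/100]
  80 → break 6 (new)  [load 80/100]
  65 → break 7 (new)  [load 65/100]
  95 → break 8 (new)  [load 95/100]
  85 → break 9 (new)  [load 85/100]
9 commercial breaks opened.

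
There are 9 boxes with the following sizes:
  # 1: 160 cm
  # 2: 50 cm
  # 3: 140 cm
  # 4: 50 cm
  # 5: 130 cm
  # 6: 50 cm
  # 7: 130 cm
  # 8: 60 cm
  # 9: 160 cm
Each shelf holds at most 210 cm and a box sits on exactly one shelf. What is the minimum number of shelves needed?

Total = 160 + 160 + 140 + 130 + 130 + 60 + 50 + 50 + 50 = 930 cm.
Lower bound: ⌈930/210⌉ = 5 shelves.
A packing using 5 shelves:
  shelf 1: 160 + 50 = 210
  shelf 2: 160 + 50 = 210
  shelf 3: 140 + 60 = 200
  shelf 4: 130 + 50 = 180
  shelf 5: 130 = 130
This matches the lower bound, so 5 is optimal.

5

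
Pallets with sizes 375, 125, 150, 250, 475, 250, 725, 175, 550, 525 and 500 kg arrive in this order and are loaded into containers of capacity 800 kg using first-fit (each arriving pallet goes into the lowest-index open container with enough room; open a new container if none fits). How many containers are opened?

  375 → container 1 (new)  [load 375/800]
  125 → container 1  [load 500/800]
  150 → container 1  [load 650/800]
  250 → container 2 (new)  [load 250/800]
  475 → container 2  [load 725/800]
  250 → container 3 (new)  [load 250/800]
  725 → container 4 (new)  [load 725/800]
  175 → container 3  [load 425/800]
  550 → container 5 (new)  [load 550/800]
  525 → container 6 (new)  [load 525/800]
  500 → container 7 (new)  [load 500/800]
7 containers opened.

7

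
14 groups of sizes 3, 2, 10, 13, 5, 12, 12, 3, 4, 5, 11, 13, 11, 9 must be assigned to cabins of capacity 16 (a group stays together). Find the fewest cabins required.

8

Total = 13 + 13 + 12 + 12 + 11 + 11 + 10 + 9 + 5 + 5 + 4 + 3 + 3 + 2 = 113.
Lower bound: ⌈113/16⌉ = 8 cabins.
A packing using 8 cabins:
  cabin 1: 13 + 3 = 16
  cabin 2: 13 + 3 = 16
  cabin 3: 12 + 4 = 16
  cabin 4: 12 + 2 = 14
  cabin 5: 11 + 5 = 16
  cabin 6: 11 + 5 = 16
  cabin 7: 10 = 10
  cabin 8: 9 = 9
This matches the lower bound, so 8 is optimal.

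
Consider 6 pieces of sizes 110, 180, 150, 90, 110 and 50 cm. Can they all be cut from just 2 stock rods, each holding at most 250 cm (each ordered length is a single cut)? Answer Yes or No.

Total = 690 cm; ⌈690/250⌉ = 3.
At least 3 stock rods are required, but only 2 are allowed.

No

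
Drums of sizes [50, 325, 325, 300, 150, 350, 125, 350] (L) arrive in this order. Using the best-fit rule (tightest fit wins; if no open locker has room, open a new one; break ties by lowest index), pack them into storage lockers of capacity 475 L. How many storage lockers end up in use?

5

  50 → locker 1 (new)  [load 50/475]
  325 → locker 1  [load 375/475]
  325 → locker 2 (new)  [load 325/475]
  300 → locker 3 (new)  [load 300/475]
  150 → locker 2  [load 475/475]
  350 → locker 4 (new)  [load 350/475]
  125 → locker 4  [load 475/475]
  350 → locker 5 (new)  [load 350/475]
5 storage lockers opened.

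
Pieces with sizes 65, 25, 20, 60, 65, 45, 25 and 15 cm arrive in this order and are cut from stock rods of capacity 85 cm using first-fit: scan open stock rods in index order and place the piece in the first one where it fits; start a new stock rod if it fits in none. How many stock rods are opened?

  65 → stock rod 1 (new)  [load 65/85]
  25 → stock rod 2 (new)  [load 25/85]
  20 → stock rod 1  [load 85/85]
  60 → stock rod 2  [load 85/85]
  65 → stock rod 3 (new)  [load 65/85]
  45 → stock rod 4 (new)  [load 45/85]
  25 → stock rod 4  [load 70/85]
  15 → stock rod 3  [load 80/85]
4 stock rods opened.

4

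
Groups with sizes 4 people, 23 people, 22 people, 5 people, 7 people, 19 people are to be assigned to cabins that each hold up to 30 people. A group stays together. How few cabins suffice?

3

Total = 23 + 22 + 19 + 7 + 5 + 4 = 80 people.
Lower bound: ⌈80/30⌉ = 3 cabins.
A packing using 3 cabins:
  cabin 1: 23 + 7 = 30
  cabin 2: 22 + 5 = 27
  cabin 3: 19 + 4 = 23
This matches the lower bound, so 3 is optimal.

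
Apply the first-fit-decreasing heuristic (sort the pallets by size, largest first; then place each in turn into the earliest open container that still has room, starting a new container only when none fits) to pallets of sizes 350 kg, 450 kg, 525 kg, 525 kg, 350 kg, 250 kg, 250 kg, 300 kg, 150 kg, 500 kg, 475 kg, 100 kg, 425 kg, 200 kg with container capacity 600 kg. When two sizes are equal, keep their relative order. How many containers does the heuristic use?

9

Sorted descending: 525, 525, 500, 475, 450, 425, 350, 350, 300, 250, 250, 200, 150, 100.
  525 → container 1 (new)  [load 525/600]
  525 → container 2 (new)  [load 525/600]
  500 → container 3 (new)  [load 500/600]
  475 → container 4 (new)  [load 475/600]
  450 → container 5 (new)  [load 450/600]
  425 → container 6 (new)  [load 425/600]
  350 → container 7 (new)  [load 350/600]
  350 → container 8 (new)  [load 350/600]
  300 → container 9 (new)  [load 300/600]
  250 → container 7  [load 600/600]
  250 → container 8  [load 600/600]
  200 → container 9  [load 500/600]
  150 → container 5  [load 600/600]
  100 → container 3  [load 600/600]
9 containers opened.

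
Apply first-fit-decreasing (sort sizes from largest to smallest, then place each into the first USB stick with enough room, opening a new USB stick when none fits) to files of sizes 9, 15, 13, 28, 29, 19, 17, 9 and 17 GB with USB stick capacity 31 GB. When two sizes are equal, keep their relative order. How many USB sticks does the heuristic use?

Sorted descending: 29, 28, 19, 17, 17, 15, 13, 9, 9.
  29 → USB stick 1 (new)  [load 29/31]
  28 → USB stick 2 (new)  [load 28/31]
  19 → USB stick 3 (new)  [load 19/31]
  17 → USB stick 4 (new)  [load 17/31]
  17 → USB stick 5 (new)  [load 17/31]
  15 → USB stick 6 (new)  [load 15/31]
  13 → USB stick 4  [load 30/31]
  9 → USB stick 3  [load 28/31]
  9 → USB stick 5  [load 26/31]
6 USB sticks opened.

6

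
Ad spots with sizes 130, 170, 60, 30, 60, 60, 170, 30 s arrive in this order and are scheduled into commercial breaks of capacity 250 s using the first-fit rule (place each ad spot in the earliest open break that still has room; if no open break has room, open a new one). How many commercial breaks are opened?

3

  130 → break 1 (new)  [load 130/250]
  170 → break 2 (new)  [load 170/250]
  60 → break 1  [load 190/250]
  30 → break 1  [load 220/250]
  60 → break 2  [load 230/250]
  60 → break 3 (new)  [load 60/250]
  170 → break 3  [load 230/250]
  30 → break 1  [load 250/250]
3 commercial breaks opened.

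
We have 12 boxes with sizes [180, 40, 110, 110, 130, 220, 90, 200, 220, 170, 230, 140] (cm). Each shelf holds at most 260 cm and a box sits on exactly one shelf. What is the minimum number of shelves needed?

8

Total = 230 + 220 + 220 + 200 + 180 + 170 + 140 + 130 + 110 + 110 + 90 + 40 = 1840 cm.
Lower bound: ⌈1840/260⌉ = 8 shelves.
A packing using 8 shelves:
  shelf 1: 230 = 230
  shelf 2: 220 + 40 = 260
  shelf 3: 220 = 220
  shelf 4: 200 = 200
  shelf 5: 180 = 180
  shelf 6: 170 + 90 = 260
  shelf 7: 140 + 110 = 250
  shelf 8: 130 + 110 = 240
This matches the lower bound, so 8 is optimal.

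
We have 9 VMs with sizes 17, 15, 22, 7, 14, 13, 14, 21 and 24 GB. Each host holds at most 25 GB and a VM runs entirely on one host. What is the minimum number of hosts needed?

8

Total = 24 + 22 + 21 + 17 + 15 + 14 + 14 + 13 + 7 = 147 GB.
Lower bound: ⌈147/25⌉ = 6 hosts.
Also, 8 VMs each exceed 25/2 GB, and no two of those can share a host, so at least 8 hosts are needed.
A packing using 8 hosts:
  host 1: 24 = 24
  host 2: 22 = 22
  host 3: 21 = 21
  host 4: 17 + 7 = 24
  host 5: 15 = 15
  host 6: 14 = 14
  host 7: 14 = 14
  host 8: 13 = 13
This matches the lower bound, so 8 is optimal.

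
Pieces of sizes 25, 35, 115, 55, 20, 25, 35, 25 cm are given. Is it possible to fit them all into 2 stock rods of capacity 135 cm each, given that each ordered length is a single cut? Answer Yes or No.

Total = 335 cm; ⌈335/135⌉ = 3.
At least 3 stock rods are required, but only 2 are allowed.

No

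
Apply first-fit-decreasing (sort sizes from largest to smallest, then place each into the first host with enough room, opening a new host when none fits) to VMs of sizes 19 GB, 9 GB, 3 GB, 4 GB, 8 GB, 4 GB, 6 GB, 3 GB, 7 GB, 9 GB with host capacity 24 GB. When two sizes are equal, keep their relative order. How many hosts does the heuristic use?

4

Sorted descending: 19, 9, 9, 8, 7, 6, 4, 4, 3, 3.
  19 → host 1 (new)  [load 19/24]
  9 → host 2 (new)  [load 9/24]
  9 → host 2  [load 18/24]
  8 → host 3 (new)  [load 8/24]
  7 → host 3  [load 15/24]
  6 → host 2  [load 24/24]
  4 → host 1  [load 23/24]
  4 → host 3  [load 19/24]
  3 → host 3  [load 22/24]
  3 → host 4 (new)  [load 3/24]
4 hosts opened.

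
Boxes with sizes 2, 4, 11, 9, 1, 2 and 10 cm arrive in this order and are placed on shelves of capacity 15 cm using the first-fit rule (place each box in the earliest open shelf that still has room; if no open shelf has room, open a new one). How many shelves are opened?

3

  2 → shelf 1 (new)  [load 2/15]
  4 → shelf 1  [load 6/15]
  11 → shelf 2 (new)  [load 11/15]
  9 → shelf 1  [load 15/15]
  1 → shelf 2  [load 12/15]
  2 → shelf 2  [load 14/15]
  10 → shelf 3 (new)  [load 10/15]
3 shelves opened.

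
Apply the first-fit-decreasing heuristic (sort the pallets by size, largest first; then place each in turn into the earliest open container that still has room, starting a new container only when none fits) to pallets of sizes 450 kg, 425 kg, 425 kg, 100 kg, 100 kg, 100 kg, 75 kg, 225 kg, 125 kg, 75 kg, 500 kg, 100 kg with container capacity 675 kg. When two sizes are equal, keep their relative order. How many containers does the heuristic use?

5

Sorted descending: 500, 450, 425, 425, 225, 125, 100, 100, 100, 100, 75, 75.
  500 → container 1 (new)  [load 500/675]
  450 → container 2 (new)  [load 450/675]
  425 → container 3 (new)  [load 425/675]
  425 → container 4 (new)  [load 425/675]
  225 → container 2  [load 675/675]
  125 → container 1  [load 625/675]
  100 → container 3  [load 525/675]
  100 → container 3  [load 625/675]
  100 → container 4  [load 525/675]
  100 → container 4  [load 625/675]
  75 → container 5 (new)  [load 75/675]
  75 → container 5  [load 150/675]
5 containers opened.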